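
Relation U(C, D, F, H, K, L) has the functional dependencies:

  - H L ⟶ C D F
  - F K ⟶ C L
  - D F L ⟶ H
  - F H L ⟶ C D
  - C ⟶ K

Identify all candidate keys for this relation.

{H, L}⁺: HL→CDF adds C, D, F; C→K adds K → {C, D, F, H, K, L}. Minimal: {L}⁺ = {L}; {H}⁺ = {H} — none reach the full schema.
{C, D, F}⁺: C→K adds K; FK→CL adds L; DFL→H adds H → {C, D, F, H, K, L}. Minimal: {D, F}⁺ = {D, F}; {C, F}⁺ = {C, F, K, L}; {C, D}⁺ = {C, D, K} — none reach the full schema.
{C, F, H}⁺: C→K adds K; FK→CL adds L; FHL→CD adds D → {C, D, F, H, K, L}. Minimal: {F, H}⁺ = {F, H}; {C, H}⁺ = {C, H, K}; {C, F}⁺ = {C, F, K, L} — none reach the full schema.
{D, F, K}⁺: FK→CL adds C, L; DFL→H adds H → {C, D, F, H, K, L}. Minimal: {F, K}⁺ = {C, F, K, L}; {D, K}⁺ = {D, K}; {D, F}⁺ = {D, F} — none reach the full schema.
{D, F, L}⁺: DFL→H adds H; FHL→CD adds C; C→K adds K → {C, D, F, H, K, L}. Minimal: {F, L}⁺ = {F, L}; {D, L}⁺ = {D, L}; {D, F}⁺ = {D, F} — none reach the full schema.
{F, H, K}⁺: FK→CL adds C, L; FHL→CD adds D → {C, D, F, H, K, L}. Minimal: {H, K}⁺ = {H, K}; {F, K}⁺ = {C, F, K, L}; {F, H}⁺ = {F, H} — none reach the full schema.

{H, L}; {C, D, F}; {C, F, H}; {D, F, K}; {D, F, L}; {F, H, K}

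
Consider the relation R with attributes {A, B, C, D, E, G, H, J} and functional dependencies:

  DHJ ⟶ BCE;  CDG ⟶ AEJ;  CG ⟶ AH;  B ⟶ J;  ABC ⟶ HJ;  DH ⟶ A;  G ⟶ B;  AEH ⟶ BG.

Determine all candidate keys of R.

Attribute D never appears on the right-hand side of any dependency, so D must belong to every candidate key.
{D}⁺ = {D}, which is not all of the schema, so we must add further attributes.
{B, D, H}⁺: B→J adds J; DH→A adds A; DHJ→BCE adds C, E; AEH→BG adds G → {A, B, C, D, E, G, H, J}. Minimal: {D, H}⁺ = {A, D, H}; {B, H}⁺ = {B, H, J}; {B, D}⁺ = {B, D, J} — none reach the full schema.
{C, D, G}⁺: CDG→AEJ adds A, E, J; CG→AH adds H; G→B adds B → {A, B, C, D, E, G, H, J}. Minimal: {D, G}⁺ = {B, D, G, J}; {C, G}⁺ = {A, B, C, G, H, J}; {C, D}⁺ = {C, D} — none reach the full schema.
{D, E, H}⁺: DH→A adds A; AEH→BG adds B, G; B→J adds J; DHJ→BCE adds C → {A, B, C, D, E, G, H, J}. Minimal: {E, H}⁺ = {E, H}; {D, H}⁺ = {A, D, H}; {D, E}⁺ = {D, E} — none reach the full schema.
{D, G, H}⁺: DH→A adds A; G→B adds B; B→J adds J; DHJ→BCE adds C, E → {A, B, C, D, E, G, H, J}. Minimal: {G, H}⁺ = {B, G, H, J}; {D, H}⁺ = {A, D, H}; {D, G}⁺ = {B, D, G, J} — none reach the full schema.
{D, H, J}⁺: DHJ→BCE adds B, C, E; DH→A adds A; AEH→BG adds G → {A, B, C, D, E, G, H, J}. Minimal: {H, J}⁺ = {H, J}; {D, J}⁺ = {D, J}; {D, H}⁺ = {A, D, H} — none reach the full schema.
{A, B, C, D}⁺: B→J adds J; ABC→HJ adds H; DHJ→BCE adds E; AEH→BG adds G → {A, B, C, D, E, G, H, J}. Minimal: {B, C, D}⁺ = {B, C, D, J}; {A, C, D}⁺ = {A, C, D}; {A, B, D}⁺ = {A, B, D, J}; … — none reach the full schema.
Any other superkey contains one of these as a subset, so there are no further candidate keys.

(B, D, H), (C, D, G), (D, E, H), (D, G, H), (D, H, J), (A, B, C, D)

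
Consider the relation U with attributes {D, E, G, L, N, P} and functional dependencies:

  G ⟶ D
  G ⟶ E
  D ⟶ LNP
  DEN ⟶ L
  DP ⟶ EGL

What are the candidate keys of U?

{D}⁺: D→LNP adds L, N, P; DP→EGL adds E, G → {D, E, G, L, N, P}.
{G}⁺: G→D adds D; G→E adds E; D→LNP adds L, N, P → {D, E, G, L, N, P}.

{D}; {G}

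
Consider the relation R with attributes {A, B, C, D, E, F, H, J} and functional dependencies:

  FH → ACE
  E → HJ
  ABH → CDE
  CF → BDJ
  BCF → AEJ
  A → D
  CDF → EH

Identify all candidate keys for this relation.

(C, F); (E, F); (F, H)

Attribute F never appears on the right-hand side of any dependency, so F must belong to every candidate key.
{F}⁺ = {F}, which is not all of the schema, so we must add further attributes.
{C, F}⁺: CF→BDJ adds B, D, J; BCF→AEJ adds A, E; CDF→EH adds H → {A, B, C, D, E, F, H, J}.
{E, F}⁺: E→HJ adds H, J; FH→ACE adds A, C; CF→BDJ adds B, D → {A, B, C, D, E, F, H, J}.
{F, H}⁺: FH→ACE adds A, C, E; E→HJ adds J; CF→BDJ adds B, D → {A, B, C, D, E, F, H, J}.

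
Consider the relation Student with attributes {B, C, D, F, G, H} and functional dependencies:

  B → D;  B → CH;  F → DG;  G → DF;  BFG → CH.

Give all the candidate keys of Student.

Attribute B never appears on the right-hand side of any dependency, so B must belong to every candidate key.
{B}⁺ = {B, C, D, H}, which is not all of the schema, so we must add further attributes.
{B, F}⁺: B→D adds D; B→CH adds C, H; F→DG adds G → {B, C, D, F, G, H}. Minimal: {F}⁺ = {D, F, G}; {B}⁺ = {B, C, D, H} — none reach the full schema.
{B, G}⁺: B→D adds D; B→CH adds C, H; G→DF adds F → {B, C, D, F, G, H}. Minimal: {G}⁺ = {D, F, G}; {B}⁺ = {B, C, D, H} — none reach the full schema.
Any other superkey contains one of these as a subset, so there are no further candidate keys.

BF, BG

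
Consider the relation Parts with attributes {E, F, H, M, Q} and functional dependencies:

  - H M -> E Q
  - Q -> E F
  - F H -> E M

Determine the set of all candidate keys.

Attribute H never appears on the right-hand side of any dependency, so H must belong to every candidate key.
{H}⁺ = {H}, which is not all of the schema, so we must add further attributes.
{F, H}⁺: FH→EM adds E, M; HM→EQ adds Q → {E, F, H, M, Q}.
{H, M}⁺: HM→EQ adds E, Q; Q→EF adds F → {E, F, H, M, Q}.
{H, Q}⁺: Q→EF adds E, F; FH→EM adds M → {E, F, H, M, Q}.

{F, H}, {H, M}, {H, Q}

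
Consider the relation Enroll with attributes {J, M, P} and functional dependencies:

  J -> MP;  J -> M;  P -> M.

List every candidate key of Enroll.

{J}

Attribute J never appears on the right-hand side of any dependency, so J must belong to every candidate key.
{J}⁺ = {J, M, P}, which is all of the schema, so {J} is the only candidate key.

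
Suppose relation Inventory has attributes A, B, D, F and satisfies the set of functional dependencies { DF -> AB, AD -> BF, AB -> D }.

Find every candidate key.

{A, B}, {A, D}, {D, F}

{A, B}⁺: AB→D adds D; AD→BF adds F → {A, B, D, F}. Minimal: {B}⁺ = {B}; {A}⁺ = {A} — none reach the full schema.
{A, D}⁺: AD→BF adds B, F → {A, B, D, F}. Minimal: {D}⁺ = {D}; {A}⁺ = {A} — none reach the full schema.
{D, F}⁺: DF→AB adds A, B → {A, B, D, F}. Minimal: {F}⁺ = {F}; {D}⁺ = {D} — none reach the full schema.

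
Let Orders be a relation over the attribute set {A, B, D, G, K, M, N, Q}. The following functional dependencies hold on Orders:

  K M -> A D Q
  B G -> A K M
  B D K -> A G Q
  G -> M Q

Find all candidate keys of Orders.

Attributes B, N never appear on any right-hand side, so every candidate key must contain {B, N}.
{B, N}⁺ = {B, N}, which is not all of the schema, so we must add further attributes.
{B, G, N}⁺: BG→AKM adds A, K, M; G→MQ adds Q; KM→ADQ adds D → {A, B, D, G, K, M, N, Q}. Minimal: {G, N}⁺ = {G, M, N, Q}; {B, N}⁺ = {B, N}; {B, G}⁺ = {A, B, D, G, K, M, Q} — none reach the full schema.
{B, D, K, N}⁺: BDK→AGQ adds A, G, Q; G→MQ adds M → {A, B, D, G, K, M, N, Q}. Minimal: {D, K, N}⁺ = {D, K, N}; {B, K, N}⁺ = {B, K, N}; {B, D, N}⁺ = {B, D, N}; … — none reach the full schema.
{B, K, M, N}⁺: KM→ADQ adds A, D, Q; BDK→AGQ adds G → {A, B, D, G, K, M, N, Q}. Minimal: {K, M, N}⁺ = {A, D, K, M, N, Q}; {B, M, N}⁺ = {B, M, N}; {B, K, N}⁺ = {B, K, N}; … — none reach the full schema.
Any other superkey contains one of these as a subset, so there are no further candidate keys.

{B, G, N}, {B, D, K, N}, {B, K, M, N}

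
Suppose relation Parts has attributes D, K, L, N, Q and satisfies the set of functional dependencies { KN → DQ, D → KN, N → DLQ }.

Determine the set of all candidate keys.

{D}⁺: D→KN adds K, N; N→DLQ adds L, Q → {D, K, L, N, Q}.
{N}⁺: N→DLQ adds D, L, Q; D→KN adds K → {D, K, L, N, Q}.
Any other superkey contains one of these as a subset, so there are no further candidate keys.

{D}; {N}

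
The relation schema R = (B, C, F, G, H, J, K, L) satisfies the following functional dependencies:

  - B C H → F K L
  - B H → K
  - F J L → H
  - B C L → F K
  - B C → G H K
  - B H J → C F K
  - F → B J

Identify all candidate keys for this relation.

{B, C}, {C, F}, {F, H}, {F, L}, {B, H, J}

{B, C}⁺: BC→GHK adds G, H, K; BCH→FKL adds F, L; F→BJ adds J → {B, C, F, G, H, J, K, L}.
{C, F}⁺: F→BJ adds B, J; BC→GHK adds G, H, K; BCH→FKL adds L → {B, C, F, G, H, J, K, L}.
{F, H}⁺: F→BJ adds B, J; BH→K adds K; BHJ→CFK adds C; BCH→FKL adds L; BC→GHK adds G → {B, C, F, G, H, J, K, L}.
{F, L}⁺: F→BJ adds B, J; FJL→H adds H; BHJ→CFK adds C, K; BC→GHK adds G → {B, C, F, G, H, J, K, L}.
{B, H, J}⁺: BH→K adds K; BHJ→CFK adds C, F; BCH→FKL adds L; BC→GHK adds G → {B, C, F, G, H, J, K, L}.
Any other superkey contains one of these as a subset, so there are no further candidate keys.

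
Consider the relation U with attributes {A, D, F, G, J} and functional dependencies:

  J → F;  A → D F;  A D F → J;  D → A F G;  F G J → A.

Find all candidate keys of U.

{A}; {D}; {G, J}

{A}⁺: A→DF adds D, F; ADF→J adds J; D→AFG adds G → {A, D, F, G, J}.
{D}⁺: D→AFG adds A, F, G; ADF→J adds J → {A, D, F, G, J}.
{G, J}⁺: J→F adds F; FGJ→A adds A; A→DF adds D → {A, D, F, G, J}.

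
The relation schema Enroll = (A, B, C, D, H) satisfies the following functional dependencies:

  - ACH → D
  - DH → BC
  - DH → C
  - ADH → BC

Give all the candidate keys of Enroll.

Attributes A, H never appear on any right-hand side, so every candidate key must contain {A, H}.
{A, H}⁺ = {A, H}, which is not all of the schema, so we must add further attributes.
{A, C, H}⁺: ACH→D adds D; DH→BC adds B → {A, B, C, D, H}.
{A, D, H}⁺: DH→BC adds B, C → {A, B, C, D, H}.
Any other superkey contains one of these as a subset, so there are no further candidate keys.

(A, C, H), (A, D, H)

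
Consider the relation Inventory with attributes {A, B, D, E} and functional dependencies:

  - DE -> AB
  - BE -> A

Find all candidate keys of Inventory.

{D, E}

Attributes D, E never appear on any right-hand side, so every candidate key must contain {D, E}.
{D, E}⁺ = {A, B, D, E}, which is all of the schema, so {D, E} is the only candidate key.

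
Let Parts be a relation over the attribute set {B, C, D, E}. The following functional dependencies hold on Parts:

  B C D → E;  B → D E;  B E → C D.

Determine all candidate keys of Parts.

(B)

{B}⁺: B→DE adds D, E; BE→CD adds C → {B, C, D, E}.
No other minimal superkey exists.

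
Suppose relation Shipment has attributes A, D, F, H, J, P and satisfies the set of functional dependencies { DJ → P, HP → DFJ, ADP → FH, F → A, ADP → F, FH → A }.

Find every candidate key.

{H, P}⁺: HP→DFJ adds D, F, J; F→A adds A → {A, D, F, H, J, P}. Minimal: {P}⁺ = {P}; {H}⁺ = {H} — none reach the full schema.
{A, D, J}⁺: DJ→P adds P; ADP→FH adds F, H → {A, D, F, H, J, P}. Minimal: {D, J}⁺ = {D, J, P}; {A, J}⁺ = {A, J}; {A, D}⁺ = {A, D} — none reach the full schema.
{A, D, P}⁺: ADP→FH adds F, H; HP→DFJ adds J → {A, D, F, H, J, P}. Minimal: {D, P}⁺ = {D, P}; {A, P}⁺ = {A, P}; {A, D}⁺ = {A, D} — none reach the full schema.
{D, F, J}⁺: DJ→P adds P; F→A adds A; ADP→FH adds H → {A, D, F, H, J, P}. Minimal: {F, J}⁺ = {A, F, J}; {D, J}⁺ = {D, J, P}; {D, F}⁺ = {A, D, F} — none reach the full schema.
{D, F, P}⁺: F→A adds A; ADP→FH adds H; HP→DFJ adds J → {A, D, F, H, J, P}. Minimal: {F, P}⁺ = {A, F, P}; {D, P}⁺ = {D, P}; {D, F}⁺ = {A, D, F} — none reach the full schema.
{D, H, J}⁺: DJ→P adds P; HP→DFJ adds F; F→A adds A → {A, D, F, H, J, P}. Minimal: {H, J}⁺ = {H, J}; {D, J}⁺ = {D, J, P}; {D, H}⁺ = {D, H} — none reach the full schema.
Any other superkey contains one of these as a subset, so there are no further candidate keys.

HP; ADJ; ADP; DFJ; DFP; DHJ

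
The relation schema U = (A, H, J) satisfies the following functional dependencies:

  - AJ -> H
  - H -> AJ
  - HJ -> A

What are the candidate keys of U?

{H}⁺: H→AJ adds A, J → {A, H, J}.
{A, J}⁺: AJ→H adds H → {A, H, J}. Minimal: {J}⁺ = {J}; {A}⁺ = {A} — none reach the full schema.

{H}, {A, J}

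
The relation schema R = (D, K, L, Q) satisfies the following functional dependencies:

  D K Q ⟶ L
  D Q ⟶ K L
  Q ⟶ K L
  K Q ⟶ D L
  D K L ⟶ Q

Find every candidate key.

(Q); (D, K, L)

{Q}⁺: Q→KL adds K, L; KQ→DL adds D → {D, K, L, Q}.
{D, K, L}⁺: DKL→Q adds Q → {D, K, L, Q}. Minimal: {K, L}⁺ = {K, L}; {D, L}⁺ = {D, L}; {D, K}⁺ = {D, K} — none reach the full schema.
Any other superkey contains one of these as a subset, so there are no further candidate keys.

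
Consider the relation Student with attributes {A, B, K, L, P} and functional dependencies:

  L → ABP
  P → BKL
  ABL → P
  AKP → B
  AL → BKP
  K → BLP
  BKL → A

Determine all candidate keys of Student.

{K}⁺: K→BLP adds B, L, P; BKL→A adds A → {A, B, K, L, P}.
{L}⁺: L→ABP adds A, B, P; P→BKL adds K → {A, B, K, L, P}.
{P}⁺: P→BKL adds B, K, L; BKL→A adds A → {A, B, K, L, P}.

K; L; P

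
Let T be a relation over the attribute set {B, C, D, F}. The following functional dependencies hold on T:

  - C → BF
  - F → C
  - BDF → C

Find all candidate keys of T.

Attribute D never appears on the right-hand side of any dependency, so D must belong to every candidate key.
{D}⁺ = {D}, which is not all of the schema, so we must add further attributes.
{C, D}⁺: C→BF adds B, F → {B, C, D, F}. Minimal: {D}⁺ = {D}; {C}⁺ = {B, C, F} — none reach the full schema.
{D, F}⁺: F→C adds C; C→BF adds B → {B, C, D, F}. Minimal: {F}⁺ = {B, C, F}; {D}⁺ = {D} — none reach the full schema.

{C, D}, {D, F}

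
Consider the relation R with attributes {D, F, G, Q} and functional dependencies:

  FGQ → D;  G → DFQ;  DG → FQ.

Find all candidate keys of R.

(G)

Attribute G never appears on the right-hand side of any dependency, so G must belong to every candidate key.
{G}⁺ = {D, F, G, Q}, which is all of the schema, so {G} is the only candidate key.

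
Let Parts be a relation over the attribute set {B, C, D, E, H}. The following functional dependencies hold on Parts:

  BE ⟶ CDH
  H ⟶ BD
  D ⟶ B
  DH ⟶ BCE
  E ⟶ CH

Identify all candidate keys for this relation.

(E); (H)

{E}⁺: E→CH adds C, H; H→BD adds B, D → {B, C, D, E, H}.
{H}⁺: H→BD adds B, D; DH→BCE adds C, E → {B, C, D, E, H}.
Any other superkey contains one of these as a subset, so there are no further candidate keys.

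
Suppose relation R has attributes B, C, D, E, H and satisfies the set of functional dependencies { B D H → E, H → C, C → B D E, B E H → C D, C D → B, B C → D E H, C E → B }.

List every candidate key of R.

{C}, {H}

{C}⁺: C→BDE adds B, D, E; BC→DEH adds H → {B, C, D, E, H}.
{H}⁺: H→C adds C; C→BDE adds B, D, E → {B, C, D, E, H}.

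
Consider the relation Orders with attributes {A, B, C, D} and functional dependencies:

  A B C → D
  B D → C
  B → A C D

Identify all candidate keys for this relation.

Attribute B never appears on the right-hand side of any dependency, so B must belong to every candidate key.
{B}⁺ = {A, B, C, D}, which is all of the schema, so {B} is the only candidate key.

{B}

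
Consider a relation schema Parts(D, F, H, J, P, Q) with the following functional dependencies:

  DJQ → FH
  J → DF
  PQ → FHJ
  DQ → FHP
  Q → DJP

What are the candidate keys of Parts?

Attribute Q never appears on the right-hand side of any dependency, so Q must belong to every candidate key.
{Q}⁺ = {D, F, H, J, P, Q}, which is all of the schema, so {Q} is the only candidate key.

{Q}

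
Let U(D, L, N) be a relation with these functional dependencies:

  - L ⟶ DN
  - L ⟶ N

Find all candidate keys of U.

{L}

Attribute L never appears on the right-hand side of any dependency, so L must belong to every candidate key.
{L}⁺ = {D, L, N}, which is all of the schema, so {L} is the only candidate key.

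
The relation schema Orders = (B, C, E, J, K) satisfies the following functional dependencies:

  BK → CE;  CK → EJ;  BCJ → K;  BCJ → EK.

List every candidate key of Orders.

{B, K}, {B, C, J}

Attribute B never appears on the right-hand side of any dependency, so B must belong to every candidate key.
{B}⁺ = {B}, which is not all of the schema, so we must add further attributes.
{B, K}⁺: BK→CE adds C, E; CK→EJ adds J → {B, C, E, J, K}. Minimal: {K}⁺ = {K}; {B}⁺ = {B} — none reach the full schema.
{B, C, J}⁺: BCJ→K adds K; BCJ→EK adds E → {B, C, E, J, K}. Minimal: {C, J}⁺ = {C, J}; {B, J}⁺ = {B, J}; {B, C}⁺ = {B, C} — none reach the full schema.
Any other superkey contains one of these as a subset, so there are no further candidate keys.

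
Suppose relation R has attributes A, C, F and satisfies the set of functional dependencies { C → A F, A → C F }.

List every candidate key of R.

{A}⁺: A→CF adds C, F → {A, C, F}.
{C}⁺: C→AF adds A, F → {A, C, F}.
Any other superkey contains one of these as a subset, so there are no further candidate keys.

{A}, {C}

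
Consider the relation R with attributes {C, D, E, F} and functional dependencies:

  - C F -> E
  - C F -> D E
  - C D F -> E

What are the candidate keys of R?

(C, F)

Attributes C, F never appear on any right-hand side, so every candidate key must contain {C, F}.
{C, F}⁺ = {C, D, E, F}, which is all of the schema, so {C, F} is the only candidate key.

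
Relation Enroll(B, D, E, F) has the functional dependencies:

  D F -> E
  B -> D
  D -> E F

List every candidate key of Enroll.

B

Attribute B never appears on the right-hand side of any dependency, so B must belong to every candidate key.
{B}⁺ = {B, D, E, F}, which is all of the schema, so {B} is the only candidate key.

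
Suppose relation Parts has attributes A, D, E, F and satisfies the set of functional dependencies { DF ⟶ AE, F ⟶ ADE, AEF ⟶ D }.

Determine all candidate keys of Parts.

Attribute F never appears on the right-hand side of any dependency, so F must belong to every candidate key.
{F}⁺ = {A, D, E, F}, which is all of the schema, so {F} is the only candidate key.

{F}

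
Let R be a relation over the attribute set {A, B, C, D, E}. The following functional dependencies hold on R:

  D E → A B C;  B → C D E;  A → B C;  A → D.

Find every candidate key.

(A), (B), (D, E)

{A}⁺: A→BC adds B, C; A→D adds D; B→CDE adds E → {A, B, C, D, E}.
{B}⁺: B→CDE adds C, D, E; DE→ABC adds A → {A, B, C, D, E}.
{D, E}⁺: DE→ABC adds A, B, C → {A, B, C, D, E}.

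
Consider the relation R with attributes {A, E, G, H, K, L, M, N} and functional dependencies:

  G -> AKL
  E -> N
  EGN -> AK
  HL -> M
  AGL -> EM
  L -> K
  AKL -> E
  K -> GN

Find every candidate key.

Attribute H never appears on the right-hand side of any dependency, so H must belong to every candidate key.
{H}⁺ = {H}, which is not all of the schema, so we must add further attributes.
{G, H}⁺: G→AKL adds A, K, L; HL→M adds M; AGL→EM adds E; K→GN adds N → {A, E, G, H, K, L, M, N}. Minimal: {H}⁺ = {H}; {G}⁺ = {A, E, G, K, L, M, N} — none reach the full schema.
{H, K}⁺: K→GN adds G, N; G→AKL adds A, L; HL→M adds M; AGL→EM adds E → {A, E, G, H, K, L, M, N}. Minimal: {K}⁺ = {A, E, G, K, L, M, N}; {H}⁺ = {H} — none reach the full schema.
{H, L}⁺: HL→M adds M; L→K adds K; K→GN adds G, N; G→AKL adds A; AGL→EM adds E → {A, E, G, H, K, L, M, N}. Minimal: {L}⁺ = {A, E, G, K, L, M, N}; {H}⁺ = {H} — none reach the full schema.

{G, H}; {H, K}; {H, L}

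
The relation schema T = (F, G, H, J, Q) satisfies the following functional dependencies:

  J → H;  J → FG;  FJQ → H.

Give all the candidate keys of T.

Attributes J, Q never appear on any right-hand side, so every candidate key must contain {J, Q}.
{J, Q}⁺ = {F, G, H, J, Q}, which is all of the schema, so {J, Q} is the only candidate key.

(J, Q)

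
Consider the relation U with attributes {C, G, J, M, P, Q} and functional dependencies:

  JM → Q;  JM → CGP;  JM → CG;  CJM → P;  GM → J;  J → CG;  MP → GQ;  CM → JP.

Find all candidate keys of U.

{C, M}⁺: CM→JP adds J, P; JM→Q adds Q; JM→CGP adds G → {C, G, J, M, P, Q}. Minimal: {M}⁺ = {M}; {C}⁺ = {C} — none reach the full schema.
{G, M}⁺: GM→J adds J; J→CG adds C; CM→JP adds P; JM→Q adds Q → {C, G, J, M, P, Q}. Minimal: {M}⁺ = {M}; {G}⁺ = {G} — none reach the full schema.
{J, M}⁺: JM→Q adds Q; JM→CGP adds C, G, P → {C, G, J, M, P, Q}. Minimal: {M}⁺ = {M}; {J}⁺ = {C, G, J} — none reach the full schema.
{M, P}⁺: MP→GQ adds G, Q; GM→J adds J; J→CG adds C → {C, G, J, M, P, Q}. Minimal: {P}⁺ = {P}; {M}⁺ = {M} — none reach the full schema.

{C, M}, {G, M}, {J, M}, {M, P}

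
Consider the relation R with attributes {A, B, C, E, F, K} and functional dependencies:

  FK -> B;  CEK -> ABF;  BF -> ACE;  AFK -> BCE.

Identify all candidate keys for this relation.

{F, K}⁺: FK→B adds B; BF→ACE adds A, C, E → {A, B, C, E, F, K}.
{C, E, K}⁺: CEK→ABF adds A, B, F → {A, B, C, E, F, K}.

FK; CEK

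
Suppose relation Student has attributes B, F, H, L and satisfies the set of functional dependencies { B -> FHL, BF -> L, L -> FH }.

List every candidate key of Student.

{B}⁺: B→FHL adds F, H, L → {B, F, H, L}.
No other minimal superkey exists.

(B)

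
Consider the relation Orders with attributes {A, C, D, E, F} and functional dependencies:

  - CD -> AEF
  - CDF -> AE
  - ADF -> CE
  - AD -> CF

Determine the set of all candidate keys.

{A, D}, {C, D}

Attribute D never appears on the right-hand side of any dependency, so D must belong to every candidate key.
{D}⁺ = {D}, which is not all of the schema, so we must add further attributes.
{A, D}⁺: AD→CF adds C, F; CD→AEF adds E → {A, C, D, E, F}.
{C, D}⁺: CD→AEF adds A, E, F → {A, C, D, E, F}.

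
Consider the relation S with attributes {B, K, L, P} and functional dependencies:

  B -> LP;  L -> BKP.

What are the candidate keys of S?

{B}, {L}

{B}⁺: B→LP adds L, P; L→BKP adds K → {B, K, L, P}.
{L}⁺: L→BKP adds B, K, P → {B, K, L, P}.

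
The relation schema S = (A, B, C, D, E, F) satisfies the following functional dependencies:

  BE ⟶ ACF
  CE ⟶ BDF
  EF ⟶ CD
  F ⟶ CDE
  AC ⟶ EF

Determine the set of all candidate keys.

(F); (A, C); (B, E); (C, E)

{F}⁺: F→CDE adds C, D, E; CE→BDF adds B; BE→ACF adds A → {A, B, C, D, E, F}.
{A, C}⁺: AC→EF adds E, F; CE→BDF adds B, D → {A, B, C, D, E, F}. Minimal: {C}⁺ = {C}; {A}⁺ = {A} — none reach the full schema.
{B, E}⁺: BE→ACF adds A, C, F; CE→BDF adds D → {A, B, C, D, E, F}. Minimal: {E}⁺ = {E}; {B}⁺ = {B} — none reach the full schema.
{C, E}⁺: CE→BDF adds B, D, F; BE→ACF adds A → {A, B, C, D, E, F}. Minimal: {E}⁺ = {E}; {C}⁺ = {C} — none reach the full schema.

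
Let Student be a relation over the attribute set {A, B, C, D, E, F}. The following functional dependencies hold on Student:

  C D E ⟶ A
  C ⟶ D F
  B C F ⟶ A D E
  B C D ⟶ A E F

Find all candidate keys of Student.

{B, C}

Attributes B, C never appear on any right-hand side, so every candidate key must contain {B, C}.
{B, C}⁺ = {A, B, C, D, E, F}, which is all of the schema, so {B, C} is the only candidate key.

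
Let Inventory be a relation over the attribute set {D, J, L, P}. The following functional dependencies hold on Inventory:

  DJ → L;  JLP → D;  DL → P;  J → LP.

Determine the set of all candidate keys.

{J}

Attribute J never appears on the right-hand side of any dependency, so J must belong to every candidate key.
{J}⁺ = {D, J, L, P}, which is all of the schema, so {J} is the only candidate key.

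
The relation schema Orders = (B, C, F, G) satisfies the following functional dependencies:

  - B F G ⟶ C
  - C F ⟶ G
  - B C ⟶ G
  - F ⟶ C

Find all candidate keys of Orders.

BF

Attributes B, F never appear on any right-hand side, so every candidate key must contain {B, F}.
{B, F}⁺ = {B, C, F, G}, which is all of the schema, so {B, F} is the only candidate key.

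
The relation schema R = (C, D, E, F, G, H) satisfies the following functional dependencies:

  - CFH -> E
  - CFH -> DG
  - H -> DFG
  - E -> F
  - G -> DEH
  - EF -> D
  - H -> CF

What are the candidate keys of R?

{G}⁺: G→DEH adds D, E, H; H→CF adds C, F → {C, D, E, F, G, H}.
{H}⁺: H→DFG adds D, F, G; G→DEH adds E; H→CF adds C → {C, D, E, F, G, H}.
Any other superkey contains one of these as a subset, so there are no further candidate keys.

(G), (H)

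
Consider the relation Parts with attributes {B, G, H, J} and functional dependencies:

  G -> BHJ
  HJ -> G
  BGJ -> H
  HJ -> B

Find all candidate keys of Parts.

{G}⁺: G→BHJ adds B, H, J → {B, G, H, J}.
{H, J}⁺: HJ→G adds G; HJ→B adds B → {B, G, H, J}. Minimal: {J}⁺ = {J}; {H}⁺ = {H} — none reach the full schema.

{G}; {H, J}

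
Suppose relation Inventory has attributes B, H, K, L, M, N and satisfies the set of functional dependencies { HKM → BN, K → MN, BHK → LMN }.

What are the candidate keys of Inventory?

{H, K}⁺: K→MN adds M, N; HKM→BN adds B; BHK→LMN adds L → {B, H, K, L, M, N}. Minimal: {K}⁺ = {K, M, N}; {H}⁺ = {H} — none reach the full schema.

{H, K}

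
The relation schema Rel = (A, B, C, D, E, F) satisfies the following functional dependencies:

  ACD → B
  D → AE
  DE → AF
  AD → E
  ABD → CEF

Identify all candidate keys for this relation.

Attribute D never appears on the right-hand side of any dependency, so D must belong to every candidate key.
{D}⁺ = {A, D, E, F}, which is not all of the schema, so we must add further attributes.
{B, D}⁺: D→AE adds A, E; DE→AF adds F; ABD→CEF adds C → {A, B, C, D, E, F}. Minimal: {D}⁺ = {A, D, E, F}; {B}⁺ = {B} — none reach the full schema.
{C, D}⁺: D→AE adds A, E; DE→AF adds F; ACD→B adds B → {A, B, C, D, E, F}. Minimal: {D}⁺ = {A, D, E, F}; {C}⁺ = {C} — none reach the full schema.
Any other superkey contains one of these as a subset, so there are no further candidate keys.

(B, D), (C, D)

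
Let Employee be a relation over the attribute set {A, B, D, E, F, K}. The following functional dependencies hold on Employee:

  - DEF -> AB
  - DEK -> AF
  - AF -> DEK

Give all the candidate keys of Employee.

(A, F); (D, E, F); (D, E, K)

{A, F}⁺: AF→DEK adds D, E, K; DEF→AB adds B → {A, B, D, E, F, K}. Minimal: {F}⁺ = {F}; {A}⁺ = {A} — none reach the full schema.
{D, E, F}⁺: DEF→AB adds A, B; AF→DEK adds K → {A, B, D, E, F, K}. Minimal: {E, F}⁺ = {E, F}; {D, F}⁺ = {D, F}; {D, E}⁺ = {D, E} — none reach the full schema.
{D, E, K}⁺: DEK→AF adds A, F; DEF→AB adds B → {A, B, D, E, F, K}. Minimal: {E, K}⁺ = {E, K}; {D, K}⁺ = {D, K}; {D, E}⁺ = {D, E} — none reach the full schema.
Any other superkey contains one of these as a subset, so there are no further candidate keys.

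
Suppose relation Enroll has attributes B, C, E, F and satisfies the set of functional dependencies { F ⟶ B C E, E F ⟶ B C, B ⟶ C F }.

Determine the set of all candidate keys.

{B}⁺: B→CF adds C, F; F→BCE adds E → {B, C, E, F}.
{F}⁺: F→BCE adds B, C, E → {B, C, E, F}.

B; F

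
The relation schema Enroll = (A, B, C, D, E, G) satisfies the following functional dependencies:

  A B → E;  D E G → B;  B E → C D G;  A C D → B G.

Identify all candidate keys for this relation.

{A, B}; {A, C, D}; {A, D, E, G}

Attribute A never appears on the right-hand side of any dependency, so A must belong to every candidate key.
{A}⁺ = {A}, which is not all of the schema, so we must add further attributes.
{A, B}⁺: AB→E adds E; BE→CDG adds C, D, G → {A, B, C, D, E, G}. Minimal: {B}⁺ = {B}; {A}⁺ = {A} — none reach the full schema.
{A, C, D}⁺: ACD→BG adds B, G; AB→E adds E → {A, B, C, D, E, G}. Minimal: {C, D}⁺ = {C, D}; {A, D}⁺ = {A, D}; {A, C}⁺ = {A, C} — none reach the full schema.
{A, D, E, G}⁺: DEG→B adds B; BE→CDG adds C → {A, B, C, D, E, G}. Minimal: {D, E, G}⁺ = {B, C, D, E, G}; {A, E, G}⁺ = {A, E, G}; {A, D, G}⁺ = {A, D, G}; … — none reach the full schema.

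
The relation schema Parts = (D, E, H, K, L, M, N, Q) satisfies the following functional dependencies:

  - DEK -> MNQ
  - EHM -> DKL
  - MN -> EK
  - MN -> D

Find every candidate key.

{E, H, M}⁺: EHM→DKL adds D, K, L; DEK→MNQ adds N, Q → {D, E, H, K, L, M, N, Q}. Minimal: {H, M}⁺ = {H, M}; {E, M}⁺ = {E, M}; {E, H}⁺ = {E, H} — none reach the full schema.
{H, M, N}⁺: MN→EK adds E, K; MN→D adds D; DEK→MNQ adds Q; EHM→DKL adds L → {D, E, H, K, L, M, N, Q}. Minimal: {M, N}⁺ = {D, E, K, M, N, Q}; {H, N}⁺ = {H, N}; {H, M}⁺ = {H, M} — none reach the full schema.
{D, E, H, K}⁺: DEK→MNQ adds M, N, Q; EHM→DKL adds L → {D, E, H, K, L, M, N, Q}. Minimal: {E, H, K}⁺ = {E, H, K}; {D, H, K}⁺ = {D, H, K}; {D, E, K}⁺ = {D, E, K, M, N, Q}; … — none reach the full schema.
Any other superkey contains one of these as a subset, so there are no further candidate keys.

{E, H, M}, {H, M, N}, {D, E, H, K}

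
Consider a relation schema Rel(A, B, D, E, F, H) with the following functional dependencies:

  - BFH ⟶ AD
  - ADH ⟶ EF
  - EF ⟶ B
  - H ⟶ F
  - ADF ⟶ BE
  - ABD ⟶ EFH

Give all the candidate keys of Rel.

{B, H}⁺: H→F adds F; BFH→AD adds A, D; ADH→EF adds E → {A, B, D, E, F, H}. Minimal: {H}⁺ = {F, H}; {B}⁺ = {B} — none reach the full schema.
{E, H}⁺: H→F adds F; EF→B adds B; BFH→AD adds A, D → {A, B, D, E, F, H}. Minimal: {H}⁺ = {F, H}; {E}⁺ = {E} — none reach the full schema.
{A, B, D}⁺: ABD→EFH adds E, F, H → {A, B, D, E, F, H}. Minimal: {B, D}⁺ = {B, D}; {A, D}⁺ = {A, D}; {A, B}⁺ = {A, B} — none reach the full schema.
{A, D, F}⁺: ADF→BE adds B, E; ABD→EFH adds H → {A, B, D, E, F, H}. Minimal: {D, F}⁺ = {D, F}; {A, F}⁺ = {A, F}; {A, D}⁺ = {A, D} — none reach the full schema.
{A, D, H}⁺: ADH→EF adds E, F; EF→B adds B → {A, B, D, E, F, H}. Minimal: {D, H}⁺ = {D, F, H}; {A, H}⁺ = {A, F, H}; {A, D}⁺ = {A, D} — none reach the full schema.
Any other superkey contains one of these as a subset, so there are no further candidate keys.

{B, H}, {E, H}, {A, B, D}, {A, D, F}, {A, D, H}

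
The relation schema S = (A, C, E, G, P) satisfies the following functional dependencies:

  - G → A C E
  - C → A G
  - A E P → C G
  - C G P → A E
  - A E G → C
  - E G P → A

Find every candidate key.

{C, P}, {G, P}, {A, E, P}

Attribute P never appears on the right-hand side of any dependency, so P must belong to every candidate key.
{P}⁺ = {P}, which is not all of the schema, so we must add further attributes.
{C, P}⁺: C→AG adds A, G; CGP→AE adds E → {A, C, E, G, P}. Minimal: {P}⁺ = {P}; {C}⁺ = {A, C, E, G} — none reach the full schema.
{G, P}⁺: G→ACE adds A, C, E → {A, C, E, G, P}. Minimal: {P}⁺ = {P}; {G}⁺ = {A, C, E, G} — none reach the full schema.
{A, E, P}⁺: AEP→CG adds C, G → {A, C, E, G, P}. Minimal: {E, P}⁺ = {E, P}; {A, P}⁺ = {A, P}; {A, E}⁺ = {A, E} — none reach the full schema.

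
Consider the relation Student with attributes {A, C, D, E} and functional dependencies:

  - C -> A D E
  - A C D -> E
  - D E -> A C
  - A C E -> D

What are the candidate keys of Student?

(C), (D, E)

{C}⁺: C→ADE adds A, D, E → {A, C, D, E}.
{D, E}⁺: DE→AC adds A, C → {A, C, D, E}.
Any other superkey contains one of these as a subset, so there are no further candidate keys.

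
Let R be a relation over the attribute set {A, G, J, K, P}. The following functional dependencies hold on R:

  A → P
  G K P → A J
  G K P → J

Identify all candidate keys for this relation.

{A, G, K}, {G, K, P}

{A, G, K}⁺: A→P adds P; GKP→AJ adds J → {A, G, J, K, P}.
{G, K, P}⁺: GKP→AJ adds A, J → {A, G, J, K, P}.
Any other superkey contains one of these as a subset, so there are no further candidate keys.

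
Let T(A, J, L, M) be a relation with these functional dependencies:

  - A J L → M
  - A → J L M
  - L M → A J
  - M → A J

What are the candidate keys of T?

{A}; {M}

{A}⁺: A→JLM adds J, L, M → {A, J, L, M}.
{M}⁺: M→AJ adds A, J; A→JLM adds L → {A, J, L, M}.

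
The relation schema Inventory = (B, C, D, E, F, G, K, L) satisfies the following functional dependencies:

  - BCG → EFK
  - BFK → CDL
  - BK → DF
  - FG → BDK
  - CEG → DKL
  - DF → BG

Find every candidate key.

{B, K}⁺: BK→DF adds D, F; DF→BG adds G; BFK→CDL adds C, L; BCG→EFK adds E → {B, C, D, E, F, G, K, L}.
{D, F}⁺: DF→BG adds B, G; FG→BDK adds K; BFK→CDL adds C, L; BCG→EFK adds E → {B, C, D, E, F, G, K, L}.
{F, G}⁺: FG→BDK adds B, D, K; BFK→CDL adds C, L; BCG→EFK adds E → {B, C, D, E, F, G, K, L}.
{B, C, G}⁺: BCG→EFK adds E, F, K; BFK→CDL adds D, L → {B, C, D, E, F, G, K, L}.

{B, K}; {D, F}; {F, G}; {B, C, G}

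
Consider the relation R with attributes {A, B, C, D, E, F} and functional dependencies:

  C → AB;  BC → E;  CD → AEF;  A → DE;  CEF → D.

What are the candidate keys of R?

Attribute C never appears on the right-hand side of any dependency, so C must belong to every candidate key.
{C}⁺ = {A, B, C, D, E, F}, which is all of the schema, so {C} is the only candidate key.

{C}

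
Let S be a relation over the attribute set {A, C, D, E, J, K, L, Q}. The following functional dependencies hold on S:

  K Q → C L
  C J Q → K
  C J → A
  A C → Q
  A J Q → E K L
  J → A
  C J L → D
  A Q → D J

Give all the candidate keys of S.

{A, C}⁺: AC→Q adds Q; AQ→DJ adds D, J; CJQ→K adds K; AJQ→EKL adds E, L → {A, C, D, E, J, K, L, Q}. Minimal: {C}⁺ = {C}; {A}⁺ = {A} — none reach the full schema.
{A, Q}⁺: AQ→DJ adds D, J; AJQ→EKL adds E, K, L; KQ→CL adds C → {A, C, D, E, J, K, L, Q}. Minimal: {Q}⁺ = {Q}; {A}⁺ = {A} — none reach the full schema.
{C, J}⁺: CJ→A adds A; AC→Q adds Q; AJQ→EKL adds E, K, L; CJL→D adds D → {A, C, D, E, J, K, L, Q}. Minimal: {J}⁺ = {A, J}; {C}⁺ = {C} — none reach the full schema.
{J, Q}⁺: J→A adds A; AQ→DJ adds D; AJQ→EKL adds E, K, L; KQ→CL adds C → {A, C, D, E, J, K, L, Q}. Minimal: {Q}⁺ = {Q}; {J}⁺ = {A, J} — none reach the full schema.
Any other superkey contains one of these as a subset, so there are no further candidate keys.

{A, C}; {A, Q}; {C, J}; {J, Q}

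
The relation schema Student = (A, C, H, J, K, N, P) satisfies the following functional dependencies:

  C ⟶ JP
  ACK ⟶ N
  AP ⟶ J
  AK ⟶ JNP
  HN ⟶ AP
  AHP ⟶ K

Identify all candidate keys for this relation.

{A, C, H}, {C, H, N}

Attributes C, H never appear on any right-hand side, so every candidate key must contain {C, H}.
{C, H}⁺ = {C, H, J, P}, which is not all of the schema, so we must add further attributes.
{A, C, H}⁺: C→JP adds J, P; AHP→K adds K; ACK→N adds N → {A, C, H, J, K, N, P}.
{C, H, N}⁺: C→JP adds J, P; HN→AP adds A; AHP→K adds K → {A, C, H, J, K, N, P}.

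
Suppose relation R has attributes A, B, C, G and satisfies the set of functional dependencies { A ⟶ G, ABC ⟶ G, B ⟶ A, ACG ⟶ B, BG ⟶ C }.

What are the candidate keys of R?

{B}⁺: B→A adds A; A→G adds G; BG→C adds C → {A, B, C, G}.
{A, C}⁺: A→G adds G; ACG→B adds B → {A, B, C, G}. Minimal: {C}⁺ = {C}; {A}⁺ = {A, G} — none reach the full schema.
Any other superkey contains one of these as a subset, so there are no further candidate keys.

{B}, {A, C}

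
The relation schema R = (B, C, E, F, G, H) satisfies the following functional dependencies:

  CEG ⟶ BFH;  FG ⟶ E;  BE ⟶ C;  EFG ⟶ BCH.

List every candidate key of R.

Attribute G never appears on the right-hand side of any dependency, so G must belong to every candidate key.
{G}⁺ = {G}, which is not all of the schema, so we must add further attributes.
{F, G}⁺: FG→E adds E; EFG→BCH adds B, C, H → {B, C, E, F, G, H}. Minimal: {G}⁺ = {G}; {F}⁺ = {F} — none reach the full schema.
{B, E, G}⁺: BE→C adds C; CEG→BFH adds F, H → {B, C, E, F, G, H}. Minimal: {E, G}⁺ = {E, G}; {B, G}⁺ = {B, G}; {B, E}⁺ = {B, C, E} — none reach the full schema.
{C, E, G}⁺: CEG→BFH adds B, F, H → {B, C, E, F, G, H}. Minimal: {E, G}⁺ = {E, G}; {C, G}⁺ = {C, G}; {C, E}⁺ = {C, E} — none reach the full schema.

{F, G}, {B, E, G}, {C, E, G}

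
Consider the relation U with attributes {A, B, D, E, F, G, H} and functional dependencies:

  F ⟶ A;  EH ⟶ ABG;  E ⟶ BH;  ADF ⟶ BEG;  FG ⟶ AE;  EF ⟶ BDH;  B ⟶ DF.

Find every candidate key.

(B), (E), (D, F), (F, G)

{B}⁺: B→DF adds D, F; F→A adds A; ADF→BEG adds E, G; EF→BDH adds H → {A, B, D, E, F, G, H}.
{E}⁺: E→BH adds B, H; B→DF adds D, F; F→A adds A; EH→ABG adds G → {A, B, D, E, F, G, H}.
{D, F}⁺: F→A adds A; ADF→BEG adds B, E, G; EF→BDH adds H → {A, B, D, E, F, G, H}. Minimal: {F}⁺ = {A, F}; {D}⁺ = {D} — none reach the full schema.
{F, G}⁺: F→A adds A; FG→AE adds E; EF→BDH adds B, D, H → {A, B, D, E, F, G, H}. Minimal: {G}⁺ = {G}; {F}⁺ = {A, F} — none reach the full schema.
Any other superkey contains one of these as a subset, so there are no further candidate keys.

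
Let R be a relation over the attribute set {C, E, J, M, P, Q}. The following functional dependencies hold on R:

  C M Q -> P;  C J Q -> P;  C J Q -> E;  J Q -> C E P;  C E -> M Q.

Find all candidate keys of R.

JQ, CEJ

Attribute J never appears on the right-hand side of any dependency, so J must belong to every candidate key.
{J}⁺ = {J}, which is not all of the schema, so we must add further attributes.
{J, Q}⁺: JQ→CEP adds C, E, P; CE→MQ adds M → {C, E, J, M, P, Q}. Minimal: {Q}⁺ = {Q}; {J}⁺ = {J} — none reach the full schema.
{C, E, J}⁺: CE→MQ adds M, Q; CMQ→P adds P → {C, E, J, M, P, Q}. Minimal: {E, J}⁺ = {E, J}; {C, J}⁺ = {C, J}; {C, E}⁺ = {C, E, M, P, Q} — none reach the full schema.
Any other superkey contains one of these as a subset, so there are no further candidate keys.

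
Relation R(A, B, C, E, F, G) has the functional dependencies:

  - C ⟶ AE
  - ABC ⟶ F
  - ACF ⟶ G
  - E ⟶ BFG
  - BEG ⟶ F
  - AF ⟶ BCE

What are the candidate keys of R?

(C), (A, E), (A, F)

{C}⁺: C→AE adds A, E; E→BFG adds B, F, G → {A, B, C, E, F, G}.
{A, E}⁺: E→BFG adds B, F, G; AF→BCE adds C → {A, B, C, E, F, G}. Minimal: {E}⁺ = {B, E, F, G}; {A}⁺ = {A} — none reach the full schema.
{A, F}⁺: AF→BCE adds B, C, E; ACF→G adds G → {A, B, C, E, F, G}. Minimal: {F}⁺ = {F}; {A}⁺ = {A} — none reach the full schema.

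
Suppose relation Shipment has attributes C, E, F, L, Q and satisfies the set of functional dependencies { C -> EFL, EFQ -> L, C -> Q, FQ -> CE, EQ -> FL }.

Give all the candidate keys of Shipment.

{C}; {E, Q}; {F, Q}

{C}⁺: C→EFL adds E, F, L; C→Q adds Q → {C, E, F, L, Q}.
{E, Q}⁺: EQ→FL adds F, L; FQ→CE adds C → {C, E, F, L, Q}. Minimal: {Q}⁺ = {Q}; {E}⁺ = {E} — none reach the full schema.
{F, Q}⁺: FQ→CE adds C, E; EQ→FL adds L → {C, E, F, L, Q}. Minimal: {Q}⁺ = {Q}; {F}⁺ = {F} — none reach the full schema.
Any other superkey contains one of these as a subset, so there are no further candidate keys.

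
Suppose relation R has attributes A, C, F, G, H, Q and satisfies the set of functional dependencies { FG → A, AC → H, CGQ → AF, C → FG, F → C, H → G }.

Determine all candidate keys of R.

{C, Q}, {F, Q}

Attribute Q never appears on the right-hand side of any dependency, so Q must belong to every candidate key.
{Q}⁺ = {Q}, which is not all of the schema, so we must add further attributes.
{C, Q}⁺: C→FG adds F, G; FG→A adds A; AC→H adds H → {A, C, F, G, H, Q}.
{F, Q}⁺: F→C adds C; C→FG adds G; FG→A adds A; AC→H adds H → {A, C, F, G, H, Q}.
Any other superkey contains one of these as a subset, so there are no further candidate keys.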